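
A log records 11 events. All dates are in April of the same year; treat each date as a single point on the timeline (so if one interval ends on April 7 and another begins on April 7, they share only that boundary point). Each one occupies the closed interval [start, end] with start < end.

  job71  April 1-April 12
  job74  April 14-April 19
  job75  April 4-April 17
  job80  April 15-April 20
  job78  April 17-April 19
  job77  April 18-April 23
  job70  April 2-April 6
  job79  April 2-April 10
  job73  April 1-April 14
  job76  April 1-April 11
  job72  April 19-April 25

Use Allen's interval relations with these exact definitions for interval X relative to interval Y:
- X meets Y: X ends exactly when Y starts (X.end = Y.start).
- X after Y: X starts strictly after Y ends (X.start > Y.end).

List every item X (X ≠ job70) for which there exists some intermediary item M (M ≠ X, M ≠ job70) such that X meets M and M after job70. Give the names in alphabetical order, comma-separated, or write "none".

Target job70 = [April 2, April 6].
Intermediaries M with M after job70: job72, job74, job77, job78, job80.
Via job72 — items with X meets job72: job74, job78.
Via job74 — items with X meets job74: job73.
Via job77 — items with X meets job77: none.
Via job78 — items with X meets job78: job75.
Via job80 — items with X meets job80: none.
Union: job73, job74, job75, job78.

job73, job74, job75, job78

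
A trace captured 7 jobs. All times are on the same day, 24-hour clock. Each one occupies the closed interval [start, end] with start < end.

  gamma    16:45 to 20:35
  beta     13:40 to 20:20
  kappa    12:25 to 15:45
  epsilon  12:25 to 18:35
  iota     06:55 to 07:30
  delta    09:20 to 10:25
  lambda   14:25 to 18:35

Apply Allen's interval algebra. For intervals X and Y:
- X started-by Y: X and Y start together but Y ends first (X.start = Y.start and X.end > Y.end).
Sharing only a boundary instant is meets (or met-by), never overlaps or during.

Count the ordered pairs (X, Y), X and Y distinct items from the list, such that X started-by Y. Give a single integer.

1

Checking all 42 ordered pairs for relation 'started-by'; matching pairs in alphabetical order:
(epsilon, kappa): epsilon started-by kappa ✓
Count: 1.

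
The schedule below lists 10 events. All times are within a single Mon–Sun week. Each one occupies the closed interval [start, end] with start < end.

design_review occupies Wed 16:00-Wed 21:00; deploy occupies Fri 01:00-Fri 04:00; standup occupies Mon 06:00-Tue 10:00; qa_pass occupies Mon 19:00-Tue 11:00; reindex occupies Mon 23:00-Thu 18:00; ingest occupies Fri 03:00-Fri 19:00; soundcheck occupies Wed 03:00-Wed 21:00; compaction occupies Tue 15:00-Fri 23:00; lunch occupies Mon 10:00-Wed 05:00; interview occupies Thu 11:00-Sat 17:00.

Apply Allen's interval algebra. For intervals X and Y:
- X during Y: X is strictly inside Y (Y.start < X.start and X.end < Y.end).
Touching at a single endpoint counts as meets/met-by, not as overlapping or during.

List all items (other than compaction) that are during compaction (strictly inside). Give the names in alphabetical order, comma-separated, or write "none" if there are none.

Target compaction = [Tue 15:00, Fri 23:00].
deploy [Fri 01:00, Fri 04:00] → during → yes.
design_review [Wed 16:00, Wed 21:00] → during → yes.
ingest [Fri 03:00, Fri 19:00] → during → yes.
interview [Thu 11:00, Sat 17:00] → overlapped-by → no.
lunch [Mon 10:00, Wed 05:00] → overlaps → no.
qa_pass [Mon 19:00, Tue 11:00] → before → no.
reindex [Mon 23:00, Thu 18:00] → overlaps → no.
soundcheck [Wed 03:00, Wed 21:00] → during → yes.
standup [Mon 06:00, Tue 10:00] → before → no.
Result: deploy, design_review, ingest, soundcheck.

deploy, design_review, ingest, soundcheck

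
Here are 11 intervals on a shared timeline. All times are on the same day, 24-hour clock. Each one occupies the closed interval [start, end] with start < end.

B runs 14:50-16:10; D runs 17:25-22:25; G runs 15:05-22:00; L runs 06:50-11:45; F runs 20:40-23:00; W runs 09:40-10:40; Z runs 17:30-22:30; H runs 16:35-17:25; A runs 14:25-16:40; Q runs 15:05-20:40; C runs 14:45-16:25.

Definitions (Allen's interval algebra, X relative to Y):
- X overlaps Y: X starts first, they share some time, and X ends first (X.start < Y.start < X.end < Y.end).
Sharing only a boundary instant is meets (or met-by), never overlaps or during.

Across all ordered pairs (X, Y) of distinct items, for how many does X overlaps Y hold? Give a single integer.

15

Checking all 110 ordered pairs for relation 'overlaps'; matching pairs in alphabetical order:
(A, G): A overlaps G ✓
(A, H): A overlaps H ✓
(A, Q): A overlaps Q ✓
(B, G): B overlaps G ✓
(B, Q): B overlaps Q ✓
(C, G): C overlaps G ✓
(C, Q): C overlaps Q ✓
(D, F): D overlaps F ✓
(D, Z): D overlaps Z ✓
(G, D): G overlaps D ✓
(G, F): G overlaps F ✓
(G, Z): G overlaps Z ✓
(Q, D): Q overlaps D ✓
(Q, Z): Q overlaps Z ✓
(Z, F): Z overlaps F ✓
Count: 15.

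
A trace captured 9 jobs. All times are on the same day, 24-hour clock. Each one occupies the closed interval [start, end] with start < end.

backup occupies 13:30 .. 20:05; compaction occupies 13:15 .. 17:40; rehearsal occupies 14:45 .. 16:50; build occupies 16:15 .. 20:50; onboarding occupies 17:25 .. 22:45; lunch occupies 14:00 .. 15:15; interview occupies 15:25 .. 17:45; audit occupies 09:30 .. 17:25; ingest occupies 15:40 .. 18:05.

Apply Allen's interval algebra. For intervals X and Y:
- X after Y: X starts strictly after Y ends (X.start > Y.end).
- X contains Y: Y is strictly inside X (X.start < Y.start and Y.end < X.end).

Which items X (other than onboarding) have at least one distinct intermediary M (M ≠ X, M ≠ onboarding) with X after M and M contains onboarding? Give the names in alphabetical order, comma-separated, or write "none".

none

Target onboarding = [17:25, 22:45].
Intermediaries M with M contains onboarding: none.
Union: none.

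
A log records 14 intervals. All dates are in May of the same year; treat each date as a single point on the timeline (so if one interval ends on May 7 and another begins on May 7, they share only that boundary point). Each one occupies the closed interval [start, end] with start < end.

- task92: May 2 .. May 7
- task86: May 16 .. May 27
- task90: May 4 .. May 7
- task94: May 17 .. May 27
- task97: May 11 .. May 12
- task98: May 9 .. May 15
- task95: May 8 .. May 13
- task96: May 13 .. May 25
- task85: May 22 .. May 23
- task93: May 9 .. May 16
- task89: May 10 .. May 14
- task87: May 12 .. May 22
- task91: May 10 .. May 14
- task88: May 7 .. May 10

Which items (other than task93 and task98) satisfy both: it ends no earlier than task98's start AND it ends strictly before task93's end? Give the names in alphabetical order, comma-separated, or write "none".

Conditions: its end is no earlier than task98's start (X.end >= May 9) AND its end is strictly before task93's end (X.end < May 16).
task85: end May 23 >= May 9? ✓; end May 23 < May 16? ✗ → no.
task86: end May 27 >= May 9? ✓; end May 27 < May 16? ✗ → no.
task87: end May 22 >= May 9? ✓; end May 22 < May 16? ✗ → no.
task88: end May 10 >= May 9? ✓; end May 10 < May 16? ✓ → yes.
task89: end May 14 >= May 9? ✓; end May 14 < May 16? ✓ → yes.
task90: end May 7 >= May 9? ✗; end May 7 < May 16? ✓ → no.
task91: end May 14 >= May 9? ✓; end May 14 < May 16? ✓ → yes.
task92: end May 7 >= May 9? ✗; end May 7 < May 16? ✓ → no.
task94: end May 27 >= May 9? ✓; end May 27 < May 16? ✗ → no.
task95: end May 13 >= May 9? ✓; end May 13 < May 16? ✓ → yes.
task96: end May 25 >= May 9? ✓; end May 25 < May 16? ✗ → no.
task97: end May 12 >= May 9? ✓; end May 12 < May 16? ✓ → yes.
Result: task88, task89, task91, task95, task97.

task88, task89, task91, task95, task97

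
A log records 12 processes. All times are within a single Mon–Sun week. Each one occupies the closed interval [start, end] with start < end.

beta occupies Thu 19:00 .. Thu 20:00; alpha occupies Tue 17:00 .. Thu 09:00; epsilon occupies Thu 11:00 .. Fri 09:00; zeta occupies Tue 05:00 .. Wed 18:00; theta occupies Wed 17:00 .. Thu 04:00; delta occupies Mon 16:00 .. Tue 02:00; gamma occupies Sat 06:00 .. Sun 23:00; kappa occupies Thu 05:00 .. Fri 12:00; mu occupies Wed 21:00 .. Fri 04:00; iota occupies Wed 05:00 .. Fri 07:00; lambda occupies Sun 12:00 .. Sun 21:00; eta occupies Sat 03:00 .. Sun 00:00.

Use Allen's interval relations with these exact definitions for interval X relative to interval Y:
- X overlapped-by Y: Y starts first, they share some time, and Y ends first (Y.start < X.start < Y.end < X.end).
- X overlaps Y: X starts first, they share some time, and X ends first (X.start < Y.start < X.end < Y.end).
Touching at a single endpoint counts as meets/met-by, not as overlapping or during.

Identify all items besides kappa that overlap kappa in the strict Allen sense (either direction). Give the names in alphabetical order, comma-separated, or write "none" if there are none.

Target kappa = [Thu 05:00, Fri 12:00].
alpha [Tue 17:00, Thu 09:00] → overlaps → yes.
beta [Thu 19:00, Thu 20:00] → during → no.
delta [Mon 16:00, Tue 02:00] → before → no.
epsilon [Thu 11:00, Fri 09:00] → during → no.
eta [Sat 03:00, Sun 00:00] → after → no.
gamma [Sat 06:00, Sun 23:00] → after → no.
iota [Wed 05:00, Fri 07:00] → overlaps → yes.
lambda [Sun 12:00, Sun 21:00] → after → no.
mu [Wed 21:00, Fri 04:00] → overlaps → yes.
theta [Wed 17:00, Thu 04:00] → before → no.
zeta [Tue 05:00, Wed 18:00] → before → no.
Result: alpha, iota, mu.

alpha, iota, mu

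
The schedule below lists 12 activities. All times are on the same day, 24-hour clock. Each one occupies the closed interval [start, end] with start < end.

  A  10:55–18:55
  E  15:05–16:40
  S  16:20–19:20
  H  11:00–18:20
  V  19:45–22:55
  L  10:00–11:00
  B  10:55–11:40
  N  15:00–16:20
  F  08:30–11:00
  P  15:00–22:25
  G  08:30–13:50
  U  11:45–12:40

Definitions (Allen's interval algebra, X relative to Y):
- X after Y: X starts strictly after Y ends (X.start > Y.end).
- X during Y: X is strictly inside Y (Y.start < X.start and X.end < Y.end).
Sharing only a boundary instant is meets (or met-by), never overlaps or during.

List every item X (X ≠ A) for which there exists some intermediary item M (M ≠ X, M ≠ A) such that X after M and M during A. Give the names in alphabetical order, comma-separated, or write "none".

E, N, P, S, V

Target A = [10:55, 18:55].
Intermediaries M with M during A: E, H, N, U.
Via E — items with X after E: V.
Via H — items with X after H: V.
Via N — items with X after N: V.
Via U — items with X after U: E, N, P, S, V.
Union: E, N, P, S, V.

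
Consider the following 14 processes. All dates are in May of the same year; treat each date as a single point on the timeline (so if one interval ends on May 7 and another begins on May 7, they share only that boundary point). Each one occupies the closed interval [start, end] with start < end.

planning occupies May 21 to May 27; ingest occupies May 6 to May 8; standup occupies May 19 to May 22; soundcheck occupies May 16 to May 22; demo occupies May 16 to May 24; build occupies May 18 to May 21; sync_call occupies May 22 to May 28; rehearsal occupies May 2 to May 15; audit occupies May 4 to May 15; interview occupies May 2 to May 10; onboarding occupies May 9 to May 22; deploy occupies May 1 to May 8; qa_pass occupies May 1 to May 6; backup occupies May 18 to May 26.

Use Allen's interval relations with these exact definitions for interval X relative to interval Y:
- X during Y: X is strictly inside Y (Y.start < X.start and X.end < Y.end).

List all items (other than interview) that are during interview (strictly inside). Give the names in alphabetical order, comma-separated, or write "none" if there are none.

Target interview = [May 2, May 10].
audit [May 4, May 15] → overlapped-by → no.
backup [May 18, May 26] → after → no.
build [May 18, May 21] → after → no.
demo [May 16, May 24] → after → no.
deploy [May 1, May 8] → overlaps → no.
ingest [May 6, May 8] → during → yes.
onboarding [May 9, May 22] → overlapped-by → no.
planning [May 21, May 27] → after → no.
qa_pass [May 1, May 6] → overlaps → no.
rehearsal [May 2, May 15] → started-by → no.
soundcheck [May 16, May 22] → after → no.
standup [May 19, May 22] → after → no.
sync_call [May 22, May 28] → after → no.
Result: ingest.

ingest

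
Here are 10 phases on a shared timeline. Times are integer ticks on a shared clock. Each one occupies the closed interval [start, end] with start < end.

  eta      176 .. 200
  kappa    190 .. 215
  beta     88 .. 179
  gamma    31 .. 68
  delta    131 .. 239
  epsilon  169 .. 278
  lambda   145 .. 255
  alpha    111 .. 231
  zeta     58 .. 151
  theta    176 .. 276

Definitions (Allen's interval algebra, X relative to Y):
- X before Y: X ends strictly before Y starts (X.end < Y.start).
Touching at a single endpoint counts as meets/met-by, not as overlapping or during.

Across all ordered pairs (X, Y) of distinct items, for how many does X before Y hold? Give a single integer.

13

Checking all 90 ordered pairs for relation 'before'; matching pairs in alphabetical order:
(beta, kappa): beta before kappa ✓
(gamma, alpha): gamma before alpha ✓
(gamma, beta): gamma before beta ✓
(gamma, delta): gamma before delta ✓
(gamma, epsilon): gamma before epsilon ✓
(gamma, eta): gamma before eta ✓
(gamma, kappa): gamma before kappa ✓
(gamma, lambda): gamma before lambda ✓
(gamma, theta): gamma before theta ✓
(zeta, epsilon): zeta before epsilon ✓
(zeta, eta): zeta before eta ✓
(zeta, kappa): zeta before kappa ✓
(zeta, theta): zeta before theta ✓
Count: 13.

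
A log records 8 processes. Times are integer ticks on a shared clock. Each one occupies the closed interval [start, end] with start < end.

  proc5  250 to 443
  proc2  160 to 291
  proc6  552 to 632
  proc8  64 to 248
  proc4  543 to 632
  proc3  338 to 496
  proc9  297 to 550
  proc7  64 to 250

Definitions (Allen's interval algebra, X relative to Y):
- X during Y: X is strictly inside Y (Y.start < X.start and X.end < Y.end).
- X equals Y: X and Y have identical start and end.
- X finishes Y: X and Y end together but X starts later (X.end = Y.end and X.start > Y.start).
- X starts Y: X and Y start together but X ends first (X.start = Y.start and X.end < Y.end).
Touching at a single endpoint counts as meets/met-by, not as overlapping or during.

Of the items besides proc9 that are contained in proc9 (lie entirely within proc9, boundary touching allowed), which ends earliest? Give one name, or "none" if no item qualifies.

proc3

Target proc9 = [297, 550].
proc2 [160, 291] → before → excluded.
proc3 [338, 496] → during → candidate.
proc4 [543, 632] → overlapped-by → excluded.
proc5 [250, 443] → overlaps → excluded.
proc6 [552, 632] → after → excluded.
proc7 [64, 250] → before → excluded.
proc8 [64, 248] → before → excluded.
Among candidates, earliest end is 496 → proc3.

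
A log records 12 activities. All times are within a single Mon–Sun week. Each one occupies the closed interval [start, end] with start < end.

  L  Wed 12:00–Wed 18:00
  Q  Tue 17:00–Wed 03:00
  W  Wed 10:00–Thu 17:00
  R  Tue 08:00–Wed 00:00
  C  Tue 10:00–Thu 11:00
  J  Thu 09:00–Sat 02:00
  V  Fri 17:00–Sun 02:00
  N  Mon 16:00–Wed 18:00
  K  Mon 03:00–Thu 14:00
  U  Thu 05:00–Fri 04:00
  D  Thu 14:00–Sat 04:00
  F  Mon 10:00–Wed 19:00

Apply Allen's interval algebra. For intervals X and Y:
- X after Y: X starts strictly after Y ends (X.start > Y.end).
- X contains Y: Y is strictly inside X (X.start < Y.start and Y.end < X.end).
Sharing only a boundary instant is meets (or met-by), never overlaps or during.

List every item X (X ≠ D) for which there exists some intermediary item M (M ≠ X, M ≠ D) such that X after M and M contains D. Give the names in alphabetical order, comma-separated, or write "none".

none

Target D = [Thu 14:00, Sat 04:00].
Intermediaries M with M contains D: none.
Union: none.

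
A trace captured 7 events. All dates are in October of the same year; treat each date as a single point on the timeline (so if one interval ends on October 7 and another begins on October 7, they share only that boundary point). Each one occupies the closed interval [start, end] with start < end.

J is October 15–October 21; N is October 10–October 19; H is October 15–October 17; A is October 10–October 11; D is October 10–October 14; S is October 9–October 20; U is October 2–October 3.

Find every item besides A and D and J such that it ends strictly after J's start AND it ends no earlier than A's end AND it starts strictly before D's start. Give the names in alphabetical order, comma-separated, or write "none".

Conditions: its end is strictly after J's start (X.end > October 15) AND its end is no earlier than A's end (X.end >= October 11) AND its start is strictly before D's start (X.start < October 10).
H: end October 17 > October 15? ✓; end October 17 >= October 11? ✓; start October 15 < October 10? ✗ → no.
N: end October 19 > October 15? ✓; end October 19 >= October 11? ✓; start October 10 < October 10? ✗ → no.
S: end October 20 > October 15? ✓; end October 20 >= October 11? ✓; start October 9 < October 10? ✓ → yes.
U: end October 3 > October 15? ✗; end October 3 >= October 11? ✗; start October 2 < October 10? ✓ → no.
Result: S.

S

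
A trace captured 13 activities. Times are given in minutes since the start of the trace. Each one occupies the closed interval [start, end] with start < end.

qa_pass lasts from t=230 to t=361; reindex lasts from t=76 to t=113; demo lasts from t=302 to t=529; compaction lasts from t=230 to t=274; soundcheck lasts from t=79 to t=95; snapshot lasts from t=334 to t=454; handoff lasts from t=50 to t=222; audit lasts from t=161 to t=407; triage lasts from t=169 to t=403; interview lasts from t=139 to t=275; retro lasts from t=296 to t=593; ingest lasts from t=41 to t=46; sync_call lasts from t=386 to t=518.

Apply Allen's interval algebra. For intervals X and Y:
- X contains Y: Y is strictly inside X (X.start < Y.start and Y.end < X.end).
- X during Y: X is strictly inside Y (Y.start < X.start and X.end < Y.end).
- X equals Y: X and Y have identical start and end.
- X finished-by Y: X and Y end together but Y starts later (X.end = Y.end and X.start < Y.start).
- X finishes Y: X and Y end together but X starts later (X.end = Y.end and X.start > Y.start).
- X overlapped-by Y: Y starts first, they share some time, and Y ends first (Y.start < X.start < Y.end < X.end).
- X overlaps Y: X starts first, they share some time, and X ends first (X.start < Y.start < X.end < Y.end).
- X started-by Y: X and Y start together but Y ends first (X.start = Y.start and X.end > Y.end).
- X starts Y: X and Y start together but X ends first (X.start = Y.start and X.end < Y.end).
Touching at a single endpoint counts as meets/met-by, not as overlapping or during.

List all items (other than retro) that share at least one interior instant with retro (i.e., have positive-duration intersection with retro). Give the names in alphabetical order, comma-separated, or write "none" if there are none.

Target retro = [t=296, t=593].
audit [t=161, t=407] → overlaps → yes.
compaction [t=230, t=274] → before → no.
demo [t=302, t=529] → during → yes.
handoff [t=50, t=222] → before → no.
ingest [t=41, t=46] → before → no.
interview [t=139, t=275] → before → no.
qa_pass [t=230, t=361] → overlaps → yes.
reindex [t=76, t=113] → before → no.
snapshot [t=334, t=454] → during → yes.
soundcheck [t=79, t=95] → before → no.
sync_call [t=386, t=518] → during → yes.
triage [t=169, t=403] → overlaps → yes.
Result: audit, demo, qa_pass, snapshot, sync_call, triage.

audit, demo, qa_pass, snapshot, sync_call, triage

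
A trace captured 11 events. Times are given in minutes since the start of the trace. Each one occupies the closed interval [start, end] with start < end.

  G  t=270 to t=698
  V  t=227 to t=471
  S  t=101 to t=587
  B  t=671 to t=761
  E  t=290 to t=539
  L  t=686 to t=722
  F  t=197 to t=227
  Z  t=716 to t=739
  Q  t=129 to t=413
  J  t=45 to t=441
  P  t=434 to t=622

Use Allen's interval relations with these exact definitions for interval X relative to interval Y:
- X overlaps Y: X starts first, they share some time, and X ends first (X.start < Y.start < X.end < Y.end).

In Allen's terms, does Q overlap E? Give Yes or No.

Yes

Q = [t=129, t=413], E = [t=290, t=539].
Actual relation of Q to E: overlaps.
Asked whether 'overlaps' holds → Yes.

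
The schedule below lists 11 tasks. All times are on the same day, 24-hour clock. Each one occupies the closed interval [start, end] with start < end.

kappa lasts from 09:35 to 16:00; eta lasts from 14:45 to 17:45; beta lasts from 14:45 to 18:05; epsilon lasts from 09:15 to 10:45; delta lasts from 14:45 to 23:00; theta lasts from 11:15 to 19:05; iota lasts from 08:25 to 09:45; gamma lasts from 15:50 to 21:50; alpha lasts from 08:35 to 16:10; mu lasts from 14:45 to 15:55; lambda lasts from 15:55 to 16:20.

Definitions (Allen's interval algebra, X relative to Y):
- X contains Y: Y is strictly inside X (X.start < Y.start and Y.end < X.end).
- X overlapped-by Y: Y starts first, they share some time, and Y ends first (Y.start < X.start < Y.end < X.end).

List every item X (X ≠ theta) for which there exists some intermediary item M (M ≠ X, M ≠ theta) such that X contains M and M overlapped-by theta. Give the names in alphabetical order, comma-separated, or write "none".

Target theta = [11:15, 19:05].
Intermediaries M with M overlapped-by theta: delta, gamma.
Via delta — items with X contains delta: none.
Via gamma — items with X contains gamma: delta.
Union: delta.

delta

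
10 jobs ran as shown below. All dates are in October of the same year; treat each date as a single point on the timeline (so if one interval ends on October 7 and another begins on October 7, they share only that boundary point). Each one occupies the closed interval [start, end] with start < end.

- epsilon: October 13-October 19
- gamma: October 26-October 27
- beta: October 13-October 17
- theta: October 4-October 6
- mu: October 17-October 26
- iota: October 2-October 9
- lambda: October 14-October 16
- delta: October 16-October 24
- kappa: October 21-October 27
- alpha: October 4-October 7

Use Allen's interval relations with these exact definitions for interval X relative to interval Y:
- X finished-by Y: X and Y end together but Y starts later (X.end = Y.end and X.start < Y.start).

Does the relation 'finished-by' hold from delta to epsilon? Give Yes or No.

delta = [October 16, October 24], epsilon = [October 13, October 19].
Actual relation of delta to epsilon: overlapped-by.
Asked whether 'finished-by' holds → No.

No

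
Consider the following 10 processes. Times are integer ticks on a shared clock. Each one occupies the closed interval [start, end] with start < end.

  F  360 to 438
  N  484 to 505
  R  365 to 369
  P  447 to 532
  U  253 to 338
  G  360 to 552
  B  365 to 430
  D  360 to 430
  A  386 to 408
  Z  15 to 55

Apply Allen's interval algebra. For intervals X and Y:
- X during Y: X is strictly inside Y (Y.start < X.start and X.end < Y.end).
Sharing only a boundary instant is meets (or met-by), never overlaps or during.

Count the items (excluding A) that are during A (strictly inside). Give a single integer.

Target A = [386, 408].
B [365, 430] → contains → no.
D [360, 430] → contains → no.
F [360, 438] → contains → no.
G [360, 552] → contains → no.
N [484, 505] → after → no.
P [447, 532] → after → no.
R [365, 369] → before → no.
U [253, 338] → before → no.
Z [15, 55] → before → no.
Total: 0.

0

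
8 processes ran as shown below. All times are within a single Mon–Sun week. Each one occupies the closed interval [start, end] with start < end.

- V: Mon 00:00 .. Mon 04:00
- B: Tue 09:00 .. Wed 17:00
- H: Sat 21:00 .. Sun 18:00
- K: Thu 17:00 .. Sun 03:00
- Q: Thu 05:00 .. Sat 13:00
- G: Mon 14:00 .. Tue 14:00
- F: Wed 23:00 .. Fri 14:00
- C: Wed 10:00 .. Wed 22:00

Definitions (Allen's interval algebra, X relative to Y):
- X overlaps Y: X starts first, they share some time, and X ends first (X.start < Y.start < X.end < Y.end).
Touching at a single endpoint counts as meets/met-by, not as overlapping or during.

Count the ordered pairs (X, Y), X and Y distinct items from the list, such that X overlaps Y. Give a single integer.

6

Checking all 56 ordered pairs for relation 'overlaps'; matching pairs in alphabetical order:
(B, C): B overlaps C ✓
(F, K): F overlaps K ✓
(F, Q): F overlaps Q ✓
(G, B): G overlaps B ✓
(K, H): K overlaps H ✓
(Q, K): Q overlaps K ✓
Count: 6.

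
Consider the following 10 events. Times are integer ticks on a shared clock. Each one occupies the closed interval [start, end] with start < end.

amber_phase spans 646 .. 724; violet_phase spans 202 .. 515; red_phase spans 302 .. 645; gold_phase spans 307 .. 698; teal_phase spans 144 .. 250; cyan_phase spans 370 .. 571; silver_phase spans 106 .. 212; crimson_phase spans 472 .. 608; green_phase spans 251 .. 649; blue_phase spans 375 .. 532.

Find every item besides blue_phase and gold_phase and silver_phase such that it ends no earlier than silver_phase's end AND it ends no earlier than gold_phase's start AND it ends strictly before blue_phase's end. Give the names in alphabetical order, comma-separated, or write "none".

Conditions: its end is no earlier than silver_phase's end (X.end >= 212) AND its end is no earlier than gold_phase's start (X.end >= 307) AND its end is strictly before blue_phase's end (X.end < 532).
amber_phase: end 724 >= 212? ✓; end 724 >= 307? ✓; end 724 < 532? ✗ → no.
crimson_phase: end 608 >= 212? ✓; end 608 >= 307? ✓; end 608 < 532? ✗ → no.
cyan_phase: end 571 >= 212? ✓; end 571 >= 307? ✓; end 571 < 532? ✗ → no.
green_phase: end 649 >= 212? ✓; end 649 >= 307? ✓; end 649 < 532? ✗ → no.
red_phase: end 645 >= 212? ✓; end 645 >= 307? ✓; end 645 < 532? ✗ → no.
teal_phase: end 250 >= 212? ✓; end 250 >= 307? ✗; end 250 < 532? ✓ → no.
violet_phase: end 515 >= 212? ✓; end 515 >= 307? ✓; end 515 < 532? ✓ → yes.
Result: violet_phase.

violet_phase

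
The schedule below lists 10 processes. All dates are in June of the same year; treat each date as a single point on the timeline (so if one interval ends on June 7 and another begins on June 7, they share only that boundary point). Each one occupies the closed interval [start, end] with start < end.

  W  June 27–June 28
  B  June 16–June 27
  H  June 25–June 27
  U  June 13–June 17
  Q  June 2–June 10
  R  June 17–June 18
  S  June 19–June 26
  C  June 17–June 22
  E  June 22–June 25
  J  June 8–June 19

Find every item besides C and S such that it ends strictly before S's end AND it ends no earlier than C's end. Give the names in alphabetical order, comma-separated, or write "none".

Conditions: its end is strictly before S's end (X.end < June 26) AND its end is no earlier than C's end (X.end >= June 22).
B: end June 27 < June 26? ✗; end June 27 >= June 22? ✓ → no.
E: end June 25 < June 26? ✓; end June 25 >= June 22? ✓ → yes.
H: end June 27 < June 26? ✗; end June 27 >= June 22? ✓ → no.
J: end June 19 < June 26? ✓; end June 19 >= June 22? ✗ → no.
Q: end June 10 < June 26? ✓; end June 10 >= June 22? ✗ → no.
R: end June 18 < June 26? ✓; end June 18 >= June 22? ✗ → no.
U: end June 17 < June 26? ✓; end June 17 >= June 22? ✗ → no.
W: end June 28 < June 26? ✗; end June 28 >= June 22? ✓ → no.
Result: E.

E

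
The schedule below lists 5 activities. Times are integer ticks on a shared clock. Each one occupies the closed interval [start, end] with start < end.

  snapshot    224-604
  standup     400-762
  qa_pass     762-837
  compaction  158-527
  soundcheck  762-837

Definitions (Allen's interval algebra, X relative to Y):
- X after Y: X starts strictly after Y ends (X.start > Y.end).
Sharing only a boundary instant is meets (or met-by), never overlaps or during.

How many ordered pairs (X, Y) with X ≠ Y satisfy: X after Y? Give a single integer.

Checking all 20 ordered pairs for relation 'after'; matching pairs in alphabetical order:
(qa_pass, compaction): qa_pass after compaction ✓
(qa_pass, snapshot): qa_pass after snapshot ✓
(soundcheck, compaction): soundcheck after compaction ✓
(soundcheck, snapshot): soundcheck after snapshot ✓
Count: 4.

4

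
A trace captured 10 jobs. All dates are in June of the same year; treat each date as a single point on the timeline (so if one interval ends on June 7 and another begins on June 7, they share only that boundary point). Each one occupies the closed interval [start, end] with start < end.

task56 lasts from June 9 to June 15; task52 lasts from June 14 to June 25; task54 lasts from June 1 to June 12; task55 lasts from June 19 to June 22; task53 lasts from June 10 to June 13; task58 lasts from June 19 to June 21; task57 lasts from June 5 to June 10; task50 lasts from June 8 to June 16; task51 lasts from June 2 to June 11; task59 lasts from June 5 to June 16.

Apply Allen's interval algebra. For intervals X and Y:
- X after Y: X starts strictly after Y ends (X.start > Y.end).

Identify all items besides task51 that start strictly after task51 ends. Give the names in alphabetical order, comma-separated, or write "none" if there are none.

task52, task55, task58

Target task51 = [June 2, June 11].
task50 [June 8, June 16] → overlapped-by → no.
task52 [June 14, June 25] → after → yes.
task53 [June 10, June 13] → overlapped-by → no.
task54 [June 1, June 12] → contains → no.
task55 [June 19, June 22] → after → yes.
task56 [June 9, June 15] → overlapped-by → no.
task57 [June 5, June 10] → during → no.
task58 [June 19, June 21] → after → yes.
task59 [June 5, June 16] → overlapped-by → no.
Result: task52, task55, task58.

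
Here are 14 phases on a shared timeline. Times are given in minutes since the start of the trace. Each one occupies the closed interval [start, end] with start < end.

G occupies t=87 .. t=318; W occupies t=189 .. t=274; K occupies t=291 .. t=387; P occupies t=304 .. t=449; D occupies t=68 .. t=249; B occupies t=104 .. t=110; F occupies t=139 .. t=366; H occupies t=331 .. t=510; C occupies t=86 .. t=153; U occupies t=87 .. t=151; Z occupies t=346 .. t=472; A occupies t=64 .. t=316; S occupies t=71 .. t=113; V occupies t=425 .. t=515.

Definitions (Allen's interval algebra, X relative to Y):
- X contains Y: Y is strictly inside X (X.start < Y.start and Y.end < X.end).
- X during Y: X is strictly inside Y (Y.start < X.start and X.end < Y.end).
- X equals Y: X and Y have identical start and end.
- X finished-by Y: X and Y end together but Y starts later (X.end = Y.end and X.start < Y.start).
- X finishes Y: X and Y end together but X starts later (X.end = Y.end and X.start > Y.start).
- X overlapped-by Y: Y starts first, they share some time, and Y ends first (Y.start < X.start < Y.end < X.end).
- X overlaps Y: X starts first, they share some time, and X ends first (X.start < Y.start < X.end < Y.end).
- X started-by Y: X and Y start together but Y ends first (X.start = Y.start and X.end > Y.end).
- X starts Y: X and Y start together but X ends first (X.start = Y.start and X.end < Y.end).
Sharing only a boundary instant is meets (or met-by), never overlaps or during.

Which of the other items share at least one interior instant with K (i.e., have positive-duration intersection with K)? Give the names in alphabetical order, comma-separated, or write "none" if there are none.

Target K = [t=291, t=387].
A [t=64, t=316] → overlaps → yes.
B [t=104, t=110] → before → no.
C [t=86, t=153] → before → no.
D [t=68, t=249] → before → no.
F [t=139, t=366] → overlaps → yes.
G [t=87, t=318] → overlaps → yes.
H [t=331, t=510] → overlapped-by → yes.
P [t=304, t=449] → overlapped-by → yes.
S [t=71, t=113] → before → no.
U [t=87, t=151] → before → no.
V [t=425, t=515] → after → no.
W [t=189, t=274] → before → no.
Z [t=346, t=472] → overlapped-by → yes.
Result: A, F, G, H, P, Z.

A, F, G, H, P, Z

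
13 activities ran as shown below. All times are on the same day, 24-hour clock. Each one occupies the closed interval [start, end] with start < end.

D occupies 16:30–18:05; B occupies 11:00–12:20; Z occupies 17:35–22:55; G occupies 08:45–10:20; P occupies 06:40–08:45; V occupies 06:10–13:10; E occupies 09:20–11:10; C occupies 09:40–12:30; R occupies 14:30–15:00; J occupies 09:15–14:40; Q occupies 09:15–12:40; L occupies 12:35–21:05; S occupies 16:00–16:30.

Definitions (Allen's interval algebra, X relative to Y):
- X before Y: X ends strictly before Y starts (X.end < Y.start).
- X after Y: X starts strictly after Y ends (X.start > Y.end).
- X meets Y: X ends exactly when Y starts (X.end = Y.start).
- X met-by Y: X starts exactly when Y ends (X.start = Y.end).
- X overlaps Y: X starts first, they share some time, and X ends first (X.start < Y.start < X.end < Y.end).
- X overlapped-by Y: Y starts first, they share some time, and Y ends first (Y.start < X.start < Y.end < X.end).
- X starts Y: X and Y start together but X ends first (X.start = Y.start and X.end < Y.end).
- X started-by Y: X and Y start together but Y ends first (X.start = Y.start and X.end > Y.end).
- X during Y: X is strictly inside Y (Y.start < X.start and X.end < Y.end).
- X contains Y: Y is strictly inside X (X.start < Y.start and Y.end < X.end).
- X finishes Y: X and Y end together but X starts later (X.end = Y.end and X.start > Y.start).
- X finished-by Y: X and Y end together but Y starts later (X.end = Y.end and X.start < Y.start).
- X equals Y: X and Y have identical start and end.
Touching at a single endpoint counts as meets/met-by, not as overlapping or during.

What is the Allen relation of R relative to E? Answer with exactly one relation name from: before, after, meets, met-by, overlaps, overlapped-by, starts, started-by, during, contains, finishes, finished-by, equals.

after

R = [14:30, 15:00]; E = [09:20, 11:10].
Compare endpoints: R.start > E.start, R.start > E.end, R.end > E.start, R.end > E.end.
That pattern is 'after'.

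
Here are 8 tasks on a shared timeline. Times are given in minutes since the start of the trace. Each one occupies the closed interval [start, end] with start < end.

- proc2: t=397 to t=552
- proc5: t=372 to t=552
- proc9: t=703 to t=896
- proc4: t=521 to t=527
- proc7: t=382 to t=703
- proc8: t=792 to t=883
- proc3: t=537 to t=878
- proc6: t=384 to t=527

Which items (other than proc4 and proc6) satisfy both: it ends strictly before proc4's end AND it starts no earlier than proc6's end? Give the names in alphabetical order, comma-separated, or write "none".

none

Conditions: its end is strictly before proc4's end (X.end < t=527) AND its start is no earlier than proc6's end (X.start >= t=527).
proc2: end t=552 < t=527? ✗; start t=397 >= t=527? ✗ → no.
proc3: end t=878 < t=527? ✗; start t=537 >= t=527? ✓ → no.
proc5: end t=552 < t=527? ✗; start t=372 >= t=527? ✗ → no.
proc7: end t=703 < t=527? ✗; start t=382 >= t=527? ✗ → no.
proc8: end t=883 < t=527? ✗; start t=792 >= t=527? ✓ → no.
proc9: end t=896 < t=527? ✗; start t=703 >= t=527? ✓ → no.
Result: none.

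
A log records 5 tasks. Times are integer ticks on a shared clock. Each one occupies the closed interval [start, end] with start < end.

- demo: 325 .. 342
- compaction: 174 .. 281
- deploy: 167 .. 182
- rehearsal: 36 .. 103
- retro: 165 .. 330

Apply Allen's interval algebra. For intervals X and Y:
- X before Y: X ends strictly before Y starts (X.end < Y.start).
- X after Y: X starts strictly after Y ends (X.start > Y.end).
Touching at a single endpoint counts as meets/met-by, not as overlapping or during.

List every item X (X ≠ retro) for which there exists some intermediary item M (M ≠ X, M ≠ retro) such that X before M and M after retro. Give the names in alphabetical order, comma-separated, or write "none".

Target retro = [165, 330].
Intermediaries M with M after retro: none.
Union: none.

none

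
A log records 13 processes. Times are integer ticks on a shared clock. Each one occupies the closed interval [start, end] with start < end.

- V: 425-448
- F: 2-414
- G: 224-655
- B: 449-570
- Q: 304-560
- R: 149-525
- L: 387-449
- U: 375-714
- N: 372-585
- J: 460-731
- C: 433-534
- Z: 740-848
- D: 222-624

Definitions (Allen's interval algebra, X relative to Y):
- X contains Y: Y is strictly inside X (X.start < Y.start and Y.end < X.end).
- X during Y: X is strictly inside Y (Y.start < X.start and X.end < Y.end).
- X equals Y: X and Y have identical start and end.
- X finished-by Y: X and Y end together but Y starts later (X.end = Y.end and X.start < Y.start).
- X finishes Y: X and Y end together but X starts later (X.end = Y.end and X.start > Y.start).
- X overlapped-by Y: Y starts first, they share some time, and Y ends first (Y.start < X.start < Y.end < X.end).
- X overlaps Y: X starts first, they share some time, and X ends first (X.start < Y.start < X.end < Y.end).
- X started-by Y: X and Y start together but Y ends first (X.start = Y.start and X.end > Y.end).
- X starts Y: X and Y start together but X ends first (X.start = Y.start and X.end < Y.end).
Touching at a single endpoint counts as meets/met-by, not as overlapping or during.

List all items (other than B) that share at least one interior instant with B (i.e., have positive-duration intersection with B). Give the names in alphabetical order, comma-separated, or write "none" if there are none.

Target B = [449, 570].
C [433, 534] → overlaps → yes.
D [222, 624] → contains → yes.
F [2, 414] → before → no.
G [224, 655] → contains → yes.
J [460, 731] → overlapped-by → yes.
L [387, 449] → meets → no.
N [372, 585] → contains → yes.
Q [304, 560] → overlaps → yes.
R [149, 525] → overlaps → yes.
U [375, 714] → contains → yes.
V [425, 448] → before → no.
Z [740, 848] → after → no.
Result: C, D, G, J, N, Q, R, U.

C, D, G, J, N, Q, R, U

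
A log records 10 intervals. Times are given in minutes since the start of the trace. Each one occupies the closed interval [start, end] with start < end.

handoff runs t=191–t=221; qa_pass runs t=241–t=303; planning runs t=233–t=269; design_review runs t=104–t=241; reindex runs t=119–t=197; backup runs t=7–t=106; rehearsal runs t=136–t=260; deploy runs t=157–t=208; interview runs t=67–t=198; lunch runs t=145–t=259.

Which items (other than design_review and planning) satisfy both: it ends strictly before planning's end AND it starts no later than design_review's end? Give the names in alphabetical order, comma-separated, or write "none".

backup, deploy, handoff, interview, lunch, rehearsal, reindex

Conditions: its end is strictly before planning's end (X.end < t=269) AND its start is no later than design_review's end (X.start <= t=241).
backup: end t=106 < t=269? ✓; start t=7 <= t=241? ✓ → yes.
deploy: end t=208 < t=269? ✓; start t=157 <= t=241? ✓ → yes.
handoff: end t=221 < t=269? ✓; start t=191 <= t=241? ✓ → yes.
interview: end t=198 < t=269? ✓; start t=67 <= t=241? ✓ → yes.
lunch: end t=259 < t=269? ✓; start t=145 <= t=241? ✓ → yes.
qa_pass: end t=303 < t=269? ✗; start t=241 <= t=241? ✓ → no.
rehearsal: end t=260 < t=269? ✓; start t=136 <= t=241? ✓ → yes.
reindex: end t=197 < t=269? ✓; start t=119 <= t=241? ✓ → yes.
Result: backup, deploy, handoff, interview, lunch, rehearsal, reindex.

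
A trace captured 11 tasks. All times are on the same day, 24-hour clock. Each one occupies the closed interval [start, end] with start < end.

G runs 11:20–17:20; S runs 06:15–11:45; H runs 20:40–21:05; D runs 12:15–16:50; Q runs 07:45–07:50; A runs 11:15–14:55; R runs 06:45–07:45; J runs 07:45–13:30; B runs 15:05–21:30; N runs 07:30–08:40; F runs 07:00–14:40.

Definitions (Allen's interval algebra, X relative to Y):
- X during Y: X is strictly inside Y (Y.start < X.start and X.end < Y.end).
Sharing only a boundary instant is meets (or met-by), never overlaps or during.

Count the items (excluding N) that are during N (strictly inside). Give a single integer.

1

Target N = [07:30, 08:40].
A [11:15, 14:55] → after → no.
B [15:05, 21:30] → after → no.
D [12:15, 16:50] → after → no.
F [07:00, 14:40] → contains → no.
G [11:20, 17:20] → after → no.
H [20:40, 21:05] → after → no.
J [07:45, 13:30] → overlapped-by → no.
Q [07:45, 07:50] → during → counts.
R [06:45, 07:45] → overlaps → no.
S [06:15, 11:45] → contains → no.
Total: 1.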